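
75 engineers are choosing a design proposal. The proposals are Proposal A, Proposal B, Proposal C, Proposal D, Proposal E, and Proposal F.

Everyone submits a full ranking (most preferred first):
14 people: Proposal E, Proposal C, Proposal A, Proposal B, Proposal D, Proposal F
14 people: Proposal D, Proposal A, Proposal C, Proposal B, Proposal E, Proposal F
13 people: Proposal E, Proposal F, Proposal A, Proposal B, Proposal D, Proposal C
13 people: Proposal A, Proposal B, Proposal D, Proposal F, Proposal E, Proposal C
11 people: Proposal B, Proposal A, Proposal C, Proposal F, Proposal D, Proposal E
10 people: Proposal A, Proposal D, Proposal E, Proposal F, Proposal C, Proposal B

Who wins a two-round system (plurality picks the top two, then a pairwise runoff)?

Proposal A

Round 1 first-place votes: Proposal A 23, Proposal B 11, Proposal C 0, Proposal D 14, Proposal E 27, Proposal F 0. Proposal E and Proposal A advance.
Runoff: Proposal E is ranked above Proposal A on 27 ballots, Proposal A above Proposal E on 48.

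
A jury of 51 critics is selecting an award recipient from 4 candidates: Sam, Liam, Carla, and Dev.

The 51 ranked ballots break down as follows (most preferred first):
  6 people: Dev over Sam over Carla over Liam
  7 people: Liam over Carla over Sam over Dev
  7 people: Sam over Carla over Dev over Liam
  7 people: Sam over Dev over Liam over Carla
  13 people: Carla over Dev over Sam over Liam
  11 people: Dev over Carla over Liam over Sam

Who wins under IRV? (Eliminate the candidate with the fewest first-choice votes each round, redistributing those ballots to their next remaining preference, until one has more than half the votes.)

Round 1: Sam 14, Liam 7, Carla 13, Dev 17. Liam eliminated.
Round 2: Sam 14, Carla 20, Dev 17. Sam eliminated.
Round 3: Carla 27, Dev 24. Carla has a majority (≥26).

Carla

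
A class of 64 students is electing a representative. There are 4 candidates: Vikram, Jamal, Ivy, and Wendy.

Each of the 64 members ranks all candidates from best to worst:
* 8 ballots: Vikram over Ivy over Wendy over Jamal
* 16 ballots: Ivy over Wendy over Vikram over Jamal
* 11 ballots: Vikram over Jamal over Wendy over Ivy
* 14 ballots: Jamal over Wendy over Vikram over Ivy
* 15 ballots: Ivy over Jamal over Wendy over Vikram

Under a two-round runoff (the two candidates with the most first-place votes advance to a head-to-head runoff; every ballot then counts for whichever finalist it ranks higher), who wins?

Round 1 first-place votes: Vikram 19, Jamal 14, Ivy 31, Wendy 0. Ivy and Vikram advance.
Runoff: Ivy is ranked above Vikram on 31 ballots, Vikram above Ivy on 33.

Vikram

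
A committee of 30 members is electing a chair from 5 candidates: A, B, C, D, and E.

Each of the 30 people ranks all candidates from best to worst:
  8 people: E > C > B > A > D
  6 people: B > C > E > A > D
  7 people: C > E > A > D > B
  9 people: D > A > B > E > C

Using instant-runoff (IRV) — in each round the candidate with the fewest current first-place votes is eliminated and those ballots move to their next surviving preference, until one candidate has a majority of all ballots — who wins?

Round 1: A 0, B 6, C 7, D 9, E 8. A eliminated.
Round 2: B 6, C 7, D 9, E 8. B eliminated.
Round 3: C 13, D 9, E 8. E eliminated.
Round 4: C 21, D 9. C has a majority (≥16).

C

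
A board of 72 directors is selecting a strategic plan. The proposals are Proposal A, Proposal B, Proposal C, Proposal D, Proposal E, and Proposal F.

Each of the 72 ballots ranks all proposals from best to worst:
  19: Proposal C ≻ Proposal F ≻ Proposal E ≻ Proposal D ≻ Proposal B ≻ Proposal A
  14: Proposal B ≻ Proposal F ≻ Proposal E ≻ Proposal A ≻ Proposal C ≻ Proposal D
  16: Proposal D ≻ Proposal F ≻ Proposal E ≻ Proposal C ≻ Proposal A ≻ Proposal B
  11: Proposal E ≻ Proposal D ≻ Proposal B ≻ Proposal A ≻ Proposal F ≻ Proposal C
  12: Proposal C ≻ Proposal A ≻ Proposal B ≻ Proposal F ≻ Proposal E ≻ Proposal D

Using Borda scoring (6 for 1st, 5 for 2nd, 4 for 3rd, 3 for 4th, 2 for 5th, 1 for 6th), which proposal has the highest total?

Proposal F

Proposal A: 19×1 + 14×3 + 16×2 + 11×3 + 12×5 = 186
Proposal B: 19×2 + 14×6 + 16×1 + 11×4 + 12×4 = 230
Proposal C: 19×6 + 14×2 + 16×3 + 11×1 + 12×6 = 273
Proposal D: 19×3 + 14×1 + 16×6 + 11×5 + 12×1 = 234
Proposal E: 19×4 + 14×4 + 16×4 + 11×6 + 12×2 = 286
Proposal F: 19×5 + 14×5 + 16×5 + 11×2 + 12×3 = 303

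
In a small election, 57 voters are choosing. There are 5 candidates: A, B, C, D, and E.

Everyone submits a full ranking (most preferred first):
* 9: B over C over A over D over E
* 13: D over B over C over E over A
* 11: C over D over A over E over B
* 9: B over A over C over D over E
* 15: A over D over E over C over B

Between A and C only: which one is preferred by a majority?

C

A is ranked above C on 24 ballots; C above A on 33.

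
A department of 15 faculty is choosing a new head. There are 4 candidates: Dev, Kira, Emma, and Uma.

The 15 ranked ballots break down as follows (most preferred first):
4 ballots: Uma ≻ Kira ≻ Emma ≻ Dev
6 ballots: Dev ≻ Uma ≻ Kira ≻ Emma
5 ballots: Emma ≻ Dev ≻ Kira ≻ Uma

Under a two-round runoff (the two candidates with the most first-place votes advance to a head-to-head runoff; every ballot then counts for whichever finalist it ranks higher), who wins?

Round 1 first-place votes: Dev 6, Kira 0, Emma 5, Uma 4. Dev and Emma advance.
Runoff: Dev is ranked above Emma on 6 ballots, Emma above Dev on 9.

Emma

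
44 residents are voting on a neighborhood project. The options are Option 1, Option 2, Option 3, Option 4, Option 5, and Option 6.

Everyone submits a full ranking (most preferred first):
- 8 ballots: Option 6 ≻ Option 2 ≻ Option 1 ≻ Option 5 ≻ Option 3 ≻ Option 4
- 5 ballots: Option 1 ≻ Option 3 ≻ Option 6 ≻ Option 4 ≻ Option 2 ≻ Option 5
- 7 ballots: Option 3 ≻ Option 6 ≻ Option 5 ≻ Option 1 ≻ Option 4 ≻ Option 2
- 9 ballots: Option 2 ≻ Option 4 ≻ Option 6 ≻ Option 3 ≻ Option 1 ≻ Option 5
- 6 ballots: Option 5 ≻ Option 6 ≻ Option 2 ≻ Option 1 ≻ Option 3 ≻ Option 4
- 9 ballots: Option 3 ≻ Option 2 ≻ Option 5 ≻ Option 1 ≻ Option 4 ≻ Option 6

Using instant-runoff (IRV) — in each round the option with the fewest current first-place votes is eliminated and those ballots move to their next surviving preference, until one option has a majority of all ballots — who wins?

Round 1: Option 1 5, Option 2 9, Option 3 16, Option 4 0, Option 5 6, Option 6 8. Option 4 eliminated.
Round 2: Option 1 5, Option 2 9, Option 3 16, Option 5 6, Option 6 8. Option 1 eliminated.
Round 3: Option 2 9, Option 3 21, Option 5 6, Option 6 8. Option 5 eliminated.
Round 4: Option 2 9, Option 3 21, Option 6 14. Option 2 eliminated.
Round 5: Option 3 21, Option 6 23. Option 6 has a majority (≥23).

Option 6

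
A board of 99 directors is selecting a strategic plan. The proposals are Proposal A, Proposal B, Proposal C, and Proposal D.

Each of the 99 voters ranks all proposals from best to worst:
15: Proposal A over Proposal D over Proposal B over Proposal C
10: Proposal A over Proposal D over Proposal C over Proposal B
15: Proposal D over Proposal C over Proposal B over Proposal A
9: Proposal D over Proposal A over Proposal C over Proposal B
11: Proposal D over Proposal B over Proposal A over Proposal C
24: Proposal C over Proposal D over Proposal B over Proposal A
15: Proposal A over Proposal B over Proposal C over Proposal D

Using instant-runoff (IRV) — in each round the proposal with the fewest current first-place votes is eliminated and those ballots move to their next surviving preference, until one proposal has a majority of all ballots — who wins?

Proposal D

Round 1: Proposal A 40, Proposal B 0, Proposal C 24, Proposal D 35. Proposal B eliminated.
Round 2: Proposal A 40, Proposal C 24, Proposal D 35. Proposal C eliminated.
Round 3: Proposal A 40, Proposal D 59. Proposal D has a majority (≥50).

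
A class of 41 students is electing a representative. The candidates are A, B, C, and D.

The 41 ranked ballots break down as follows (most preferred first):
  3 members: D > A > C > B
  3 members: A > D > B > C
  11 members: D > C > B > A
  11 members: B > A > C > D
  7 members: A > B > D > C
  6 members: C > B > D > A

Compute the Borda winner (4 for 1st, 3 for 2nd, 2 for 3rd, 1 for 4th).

B

A: 3×3 + 3×4 + 11×1 + 11×3 + 7×4 + 6×1 = 99
B: 3×1 + 3×2 + 11×2 + 11×4 + 7×3 + 6×3 = 114
C: 3×2 + 3×1 + 11×3 + 11×2 + 7×1 + 6×4 = 95
D: 3×4 + 3×3 + 11×4 + 11×1 + 7×2 + 6×2 = 102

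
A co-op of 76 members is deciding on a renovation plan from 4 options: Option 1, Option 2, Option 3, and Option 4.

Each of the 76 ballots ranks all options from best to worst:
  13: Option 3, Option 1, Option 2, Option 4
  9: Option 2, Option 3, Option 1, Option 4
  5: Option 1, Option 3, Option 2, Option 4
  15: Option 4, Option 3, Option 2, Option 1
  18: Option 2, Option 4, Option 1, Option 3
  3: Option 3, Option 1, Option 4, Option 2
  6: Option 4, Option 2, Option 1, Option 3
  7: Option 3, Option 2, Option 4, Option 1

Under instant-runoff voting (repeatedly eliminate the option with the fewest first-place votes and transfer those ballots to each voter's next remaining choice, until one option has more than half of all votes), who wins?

Round 1: Option 1 5, Option 2 27, Option 3 23, Option 4 21. Option 1 eliminated.
Round 2: Option 2 27, Option 3 28, Option 4 21. Option 4 eliminated.
Round 3: Option 2 33, Option 3 43. Option 3 has a majority (≥39).

Option 3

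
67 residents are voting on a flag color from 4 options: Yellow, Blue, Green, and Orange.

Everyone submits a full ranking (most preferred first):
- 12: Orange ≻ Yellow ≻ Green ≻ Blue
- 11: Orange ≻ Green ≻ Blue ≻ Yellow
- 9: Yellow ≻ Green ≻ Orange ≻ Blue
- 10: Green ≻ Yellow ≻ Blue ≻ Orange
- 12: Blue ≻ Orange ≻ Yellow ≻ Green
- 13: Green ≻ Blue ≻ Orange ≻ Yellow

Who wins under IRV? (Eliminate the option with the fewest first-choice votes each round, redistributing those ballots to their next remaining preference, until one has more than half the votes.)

Round 1: Yellow 9, Blue 12, Green 23, Orange 23. Yellow eliminated.
Round 2: Blue 12, Green 32, Orange 23. Blue eliminated.
Round 3: Green 32, Orange 35. Orange has a majority (≥34).

Orange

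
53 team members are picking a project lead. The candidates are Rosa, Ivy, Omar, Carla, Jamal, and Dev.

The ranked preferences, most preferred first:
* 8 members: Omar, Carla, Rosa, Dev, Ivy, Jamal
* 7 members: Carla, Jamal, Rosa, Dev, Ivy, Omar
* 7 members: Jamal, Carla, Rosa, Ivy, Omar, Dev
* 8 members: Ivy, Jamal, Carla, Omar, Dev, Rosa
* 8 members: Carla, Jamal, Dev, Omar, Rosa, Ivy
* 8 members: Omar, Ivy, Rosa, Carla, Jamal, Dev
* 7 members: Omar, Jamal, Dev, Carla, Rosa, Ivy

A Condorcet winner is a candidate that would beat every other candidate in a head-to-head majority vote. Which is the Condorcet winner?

Carla vs Rosa: 45–8
Carla vs Ivy: 37–16
Carla vs Omar: 30–23
Carla vs Jamal: 31–22
Carla vs Dev: 46–7
Carla beats every other candidate.

Carla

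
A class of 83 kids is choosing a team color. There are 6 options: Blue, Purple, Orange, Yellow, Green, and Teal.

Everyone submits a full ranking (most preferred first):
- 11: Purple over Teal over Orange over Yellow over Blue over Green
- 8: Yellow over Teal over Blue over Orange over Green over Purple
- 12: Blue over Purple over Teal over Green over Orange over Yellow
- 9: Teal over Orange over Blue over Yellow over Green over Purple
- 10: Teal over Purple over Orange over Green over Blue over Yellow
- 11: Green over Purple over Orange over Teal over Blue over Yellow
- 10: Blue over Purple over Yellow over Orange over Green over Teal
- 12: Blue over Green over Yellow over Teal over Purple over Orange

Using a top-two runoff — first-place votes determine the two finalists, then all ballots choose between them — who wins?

Round 1 first-place votes: Blue 34, Purple 11, Orange 0, Yellow 8, Green 11, Teal 19. Blue and Teal advance.
Runoff: Blue is ranked above Teal on 34 ballots, Teal above Blue on 49.

Teal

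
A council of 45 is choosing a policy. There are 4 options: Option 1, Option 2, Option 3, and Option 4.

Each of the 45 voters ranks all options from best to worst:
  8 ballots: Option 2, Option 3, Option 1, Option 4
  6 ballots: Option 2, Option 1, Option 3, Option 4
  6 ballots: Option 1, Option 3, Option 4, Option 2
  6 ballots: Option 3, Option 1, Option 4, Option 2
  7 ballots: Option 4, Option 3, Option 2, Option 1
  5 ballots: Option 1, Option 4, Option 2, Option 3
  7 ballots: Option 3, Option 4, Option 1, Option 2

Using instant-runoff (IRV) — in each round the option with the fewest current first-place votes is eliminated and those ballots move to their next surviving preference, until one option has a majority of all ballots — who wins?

Round 1: Option 1 11, Option 2 14, Option 3 13, Option 4 7. Option 4 eliminated.
Round 2: Option 1 11, Option 2 14, Option 3 20. Option 1 eliminated.
Round 3: Option 2 19, Option 3 26. Option 3 has a majority (≥23).

Option 3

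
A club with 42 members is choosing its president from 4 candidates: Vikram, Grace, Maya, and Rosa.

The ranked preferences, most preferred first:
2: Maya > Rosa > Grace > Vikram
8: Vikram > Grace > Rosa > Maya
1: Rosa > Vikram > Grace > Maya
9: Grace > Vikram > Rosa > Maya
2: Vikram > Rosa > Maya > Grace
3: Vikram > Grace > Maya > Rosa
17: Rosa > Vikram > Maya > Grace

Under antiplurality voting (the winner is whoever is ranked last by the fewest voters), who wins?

Vikram

Last-place votes: Vikram 2, Grace 19, Maya 18, Rosa 3.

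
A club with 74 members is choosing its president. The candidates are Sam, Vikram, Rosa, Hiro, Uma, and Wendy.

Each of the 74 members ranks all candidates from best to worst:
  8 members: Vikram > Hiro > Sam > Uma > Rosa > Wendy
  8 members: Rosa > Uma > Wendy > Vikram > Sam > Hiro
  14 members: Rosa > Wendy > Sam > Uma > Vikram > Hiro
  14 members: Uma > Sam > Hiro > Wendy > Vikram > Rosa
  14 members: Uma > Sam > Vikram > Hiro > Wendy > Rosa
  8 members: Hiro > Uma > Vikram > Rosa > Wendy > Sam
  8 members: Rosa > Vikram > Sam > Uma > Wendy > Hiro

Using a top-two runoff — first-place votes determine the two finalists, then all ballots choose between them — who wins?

Uma

Round 1 first-place votes: Sam 0, Vikram 8, Rosa 30, Hiro 8, Uma 28, Wendy 0. Rosa and Uma advance.
Runoff: Rosa is ranked above Uma on 30 ballots, Uma above Rosa on 44.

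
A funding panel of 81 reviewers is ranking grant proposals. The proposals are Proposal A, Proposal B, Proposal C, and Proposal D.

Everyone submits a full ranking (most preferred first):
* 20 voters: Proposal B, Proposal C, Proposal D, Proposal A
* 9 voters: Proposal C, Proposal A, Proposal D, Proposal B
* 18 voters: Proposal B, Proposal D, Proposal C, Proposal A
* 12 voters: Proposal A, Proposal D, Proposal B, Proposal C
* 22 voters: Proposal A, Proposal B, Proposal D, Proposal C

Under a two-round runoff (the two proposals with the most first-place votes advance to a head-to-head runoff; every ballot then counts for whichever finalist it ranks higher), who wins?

Proposal A

Round 1 first-place votes: Proposal A 34, Proposal B 38, Proposal C 9, Proposal D 0. Proposal B and Proposal A advance.
Runoff: Proposal B is ranked above Proposal A on 38 ballots, Proposal A above Proposal B on 43.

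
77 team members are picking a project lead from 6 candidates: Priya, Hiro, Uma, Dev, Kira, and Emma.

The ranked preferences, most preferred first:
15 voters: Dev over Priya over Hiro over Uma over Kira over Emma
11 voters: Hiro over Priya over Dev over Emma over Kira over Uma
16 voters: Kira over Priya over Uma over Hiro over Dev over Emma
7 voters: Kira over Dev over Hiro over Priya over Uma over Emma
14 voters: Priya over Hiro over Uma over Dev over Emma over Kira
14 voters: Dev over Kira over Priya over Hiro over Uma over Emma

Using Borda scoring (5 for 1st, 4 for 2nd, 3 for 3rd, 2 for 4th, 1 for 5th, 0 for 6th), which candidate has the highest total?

Priya

Priya: 15×4 + 11×4 + 16×4 + 7×2 + 14×5 + 14×3 = 294
Hiro: 15×3 + 11×5 + 16×2 + 7×3 + 14×4 + 14×2 = 237
Uma: 15×2 + 11×0 + 16×3 + 7×1 + 14×3 + 14×1 = 141
Dev: 15×5 + 11×3 + 16×1 + 7×4 + 14×2 + 14×5 = 250
Kira: 15×1 + 11×1 + 16×5 + 7×5 + 14×0 + 14×4 = 197
Emma: 15×0 + 11×2 + 16×0 + 7×0 + 14×1 + 14×0 = 36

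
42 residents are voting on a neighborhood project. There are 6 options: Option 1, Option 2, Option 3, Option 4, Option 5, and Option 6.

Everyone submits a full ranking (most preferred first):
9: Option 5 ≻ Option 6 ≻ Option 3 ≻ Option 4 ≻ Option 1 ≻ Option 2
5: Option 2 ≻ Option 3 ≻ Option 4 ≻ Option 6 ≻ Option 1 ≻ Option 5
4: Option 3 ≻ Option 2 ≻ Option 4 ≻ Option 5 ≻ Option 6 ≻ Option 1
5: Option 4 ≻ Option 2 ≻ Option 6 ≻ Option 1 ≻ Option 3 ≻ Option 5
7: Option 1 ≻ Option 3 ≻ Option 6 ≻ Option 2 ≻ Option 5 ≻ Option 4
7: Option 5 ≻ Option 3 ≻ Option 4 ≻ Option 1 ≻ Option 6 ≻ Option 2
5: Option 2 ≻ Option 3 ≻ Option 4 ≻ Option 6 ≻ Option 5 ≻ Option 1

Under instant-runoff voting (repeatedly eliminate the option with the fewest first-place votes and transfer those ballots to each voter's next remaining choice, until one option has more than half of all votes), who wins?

Option 2

Round 1: Option 1 7, Option 2 10, Option 3 4, Option 4 5, Option 5 16, Option 6 0. Option 6 eliminated.
Round 2: Option 1 7, Option 2 10, Option 3 4, Option 4 5, Option 5 16. Option 3 eliminated.
Round 3: Option 1 7, Option 2 14, Option 4 5, Option 5 16. Option 4 eliminated.
Round 4: Option 1 7, Option 2 19, Option 5 16. Option 1 eliminated.
Round 5: Option 2 26, Option 5 16. Option 2 has a majority (≥22).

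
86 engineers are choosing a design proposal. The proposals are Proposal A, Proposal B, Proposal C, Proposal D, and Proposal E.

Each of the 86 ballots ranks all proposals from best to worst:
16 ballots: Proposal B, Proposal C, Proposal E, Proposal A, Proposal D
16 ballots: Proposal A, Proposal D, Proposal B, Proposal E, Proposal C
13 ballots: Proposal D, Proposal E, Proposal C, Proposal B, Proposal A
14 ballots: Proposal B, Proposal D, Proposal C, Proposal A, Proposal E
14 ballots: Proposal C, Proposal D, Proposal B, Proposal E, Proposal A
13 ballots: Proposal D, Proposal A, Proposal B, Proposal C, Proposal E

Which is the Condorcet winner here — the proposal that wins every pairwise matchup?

Proposal D

Proposal D vs Proposal A: 54–32
Proposal D vs Proposal B: 56–30
Proposal D vs Proposal C: 56–30
Proposal D vs Proposal E: 70–16
Proposal D beats every other proposal.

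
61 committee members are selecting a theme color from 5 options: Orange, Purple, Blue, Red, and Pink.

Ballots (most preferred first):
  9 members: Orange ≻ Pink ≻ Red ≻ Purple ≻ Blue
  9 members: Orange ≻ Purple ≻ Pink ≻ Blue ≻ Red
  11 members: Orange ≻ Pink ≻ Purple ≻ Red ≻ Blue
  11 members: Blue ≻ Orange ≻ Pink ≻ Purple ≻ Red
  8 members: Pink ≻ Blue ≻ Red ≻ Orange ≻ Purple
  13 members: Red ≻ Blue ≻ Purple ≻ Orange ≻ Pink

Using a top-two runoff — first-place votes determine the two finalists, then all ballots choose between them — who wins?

Round 1 first-place votes: Orange 29, Purple 0, Blue 11, Red 13, Pink 8. Orange and Red advance.
Runoff: Orange is ranked above Red on 40 ballots, Red above Orange on 21.

Orange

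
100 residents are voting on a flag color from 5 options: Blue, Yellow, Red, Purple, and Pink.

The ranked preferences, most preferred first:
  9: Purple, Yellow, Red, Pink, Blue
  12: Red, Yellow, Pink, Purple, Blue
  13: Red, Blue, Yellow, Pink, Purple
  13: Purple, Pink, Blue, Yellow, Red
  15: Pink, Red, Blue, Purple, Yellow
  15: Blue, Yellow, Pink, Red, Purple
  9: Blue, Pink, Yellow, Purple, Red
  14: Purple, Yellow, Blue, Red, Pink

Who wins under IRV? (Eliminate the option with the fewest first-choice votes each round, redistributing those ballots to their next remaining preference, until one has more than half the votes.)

Red

Round 1: Blue 24, Yellow 0, Red 25, Purple 36, Pink 15. Yellow eliminated.
Round 2: Blue 24, Red 25, Purple 36, Pink 15. Pink eliminated.
Round 3: Blue 24, Red 40, Purple 36. Blue eliminated.
Round 4: Red 55, Purple 45. Red has a majority (≥51).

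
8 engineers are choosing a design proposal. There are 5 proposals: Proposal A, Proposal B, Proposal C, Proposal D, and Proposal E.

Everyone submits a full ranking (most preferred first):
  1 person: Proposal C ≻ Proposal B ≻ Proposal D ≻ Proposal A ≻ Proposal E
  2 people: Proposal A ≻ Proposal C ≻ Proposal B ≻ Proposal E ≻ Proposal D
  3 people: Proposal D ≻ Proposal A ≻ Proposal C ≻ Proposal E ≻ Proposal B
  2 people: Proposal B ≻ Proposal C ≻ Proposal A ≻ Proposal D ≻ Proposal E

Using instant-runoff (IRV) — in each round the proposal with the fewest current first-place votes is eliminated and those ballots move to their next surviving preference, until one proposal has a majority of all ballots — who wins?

Proposal B

Round 1: Proposal A 2, Proposal B 2, Proposal C 1, Proposal D 3, Proposal E 0. Proposal E eliminated.
Round 2: Proposal A 2, Proposal B 2, Proposal C 1, Proposal D 3. Proposal C eliminated.
Round 3: Proposal A 2, Proposal B 3, Proposal D 3. Proposal A eliminated.
Round 4: Proposal B 5, Proposal D 3. Proposal B has a majority (≥5).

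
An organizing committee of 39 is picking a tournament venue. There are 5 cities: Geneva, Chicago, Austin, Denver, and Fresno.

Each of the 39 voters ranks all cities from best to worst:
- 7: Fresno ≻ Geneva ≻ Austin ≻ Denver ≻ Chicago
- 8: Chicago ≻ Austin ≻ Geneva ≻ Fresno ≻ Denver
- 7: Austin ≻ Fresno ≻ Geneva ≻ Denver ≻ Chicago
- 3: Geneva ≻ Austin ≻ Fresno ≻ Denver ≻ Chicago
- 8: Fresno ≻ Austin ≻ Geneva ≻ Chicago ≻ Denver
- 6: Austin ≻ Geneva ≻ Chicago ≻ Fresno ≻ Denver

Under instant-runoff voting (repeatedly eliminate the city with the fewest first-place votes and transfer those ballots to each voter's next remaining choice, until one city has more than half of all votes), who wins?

Round 1: Geneva 3, Chicago 8, Austin 13, Denver 0, Fresno 15. Denver eliminated.
Round 2: Geneva 3, Chicago 8, Austin 13, Fresno 15. Geneva eliminated.
Round 3: Chicago 8, Austin 16, Fresno 15. Chicago eliminated.
Round 4: Austin 24, Fresno 15. Austin has a majority (≥20).

Austin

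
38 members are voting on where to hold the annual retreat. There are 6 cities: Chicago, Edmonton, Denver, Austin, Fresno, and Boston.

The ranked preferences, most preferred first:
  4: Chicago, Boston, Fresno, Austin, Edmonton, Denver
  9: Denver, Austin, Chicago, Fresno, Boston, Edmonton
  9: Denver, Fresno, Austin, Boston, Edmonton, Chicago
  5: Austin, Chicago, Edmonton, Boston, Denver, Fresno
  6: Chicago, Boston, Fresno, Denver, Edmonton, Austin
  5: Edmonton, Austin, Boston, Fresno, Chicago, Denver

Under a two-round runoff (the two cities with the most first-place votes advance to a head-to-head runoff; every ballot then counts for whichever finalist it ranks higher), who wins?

Round 1 first-place votes: Chicago 10, Edmonton 5, Denver 18, Austin 5, Fresno 0, Boston 0. Denver and Chicago advance.
Runoff: Denver is ranked above Chicago on 18 ballots, Chicago above Denver on 20.

Chicago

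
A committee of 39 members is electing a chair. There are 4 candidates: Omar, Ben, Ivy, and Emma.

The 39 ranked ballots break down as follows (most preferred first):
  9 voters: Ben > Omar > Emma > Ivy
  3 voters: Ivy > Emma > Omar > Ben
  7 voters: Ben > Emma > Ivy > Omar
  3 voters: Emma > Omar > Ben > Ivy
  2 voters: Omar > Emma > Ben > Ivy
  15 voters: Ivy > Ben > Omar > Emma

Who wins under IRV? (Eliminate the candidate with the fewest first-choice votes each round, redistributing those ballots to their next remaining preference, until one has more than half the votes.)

Ben

Round 1: Omar 2, Ben 16, Ivy 18, Emma 3. Omar eliminated.
Round 2: Ben 16, Ivy 18, Emma 5. Emma eliminated.
Round 3: Ben 21, Ivy 18. Ben has a majority (≥20).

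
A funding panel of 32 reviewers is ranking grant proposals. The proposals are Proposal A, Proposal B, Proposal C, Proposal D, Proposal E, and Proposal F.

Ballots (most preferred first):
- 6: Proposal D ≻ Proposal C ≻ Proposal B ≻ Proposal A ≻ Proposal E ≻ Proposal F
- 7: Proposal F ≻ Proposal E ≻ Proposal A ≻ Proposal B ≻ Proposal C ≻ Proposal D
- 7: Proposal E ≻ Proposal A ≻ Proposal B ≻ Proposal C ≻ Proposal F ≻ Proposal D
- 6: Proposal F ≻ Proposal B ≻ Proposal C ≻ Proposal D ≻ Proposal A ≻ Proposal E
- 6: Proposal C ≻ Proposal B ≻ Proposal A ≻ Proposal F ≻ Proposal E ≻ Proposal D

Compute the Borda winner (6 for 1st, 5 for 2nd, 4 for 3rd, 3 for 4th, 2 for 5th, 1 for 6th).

Proposal A: 6×3 + 7×4 + 7×5 + 6×2 + 6×4 = 117
Proposal B: 6×4 + 7×3 + 7×4 + 6×5 + 6×5 = 133
Proposal C: 6×5 + 7×2 + 7×3 + 6×4 + 6×6 = 125
Proposal D: 6×6 + 7×1 + 7×1 + 6×3 + 6×1 = 74
Proposal E: 6×2 + 7×5 + 7×6 + 6×1 + 6×2 = 107
Proposal F: 6×1 + 7×6 + 7×2 + 6×6 + 6×3 = 116

Proposal B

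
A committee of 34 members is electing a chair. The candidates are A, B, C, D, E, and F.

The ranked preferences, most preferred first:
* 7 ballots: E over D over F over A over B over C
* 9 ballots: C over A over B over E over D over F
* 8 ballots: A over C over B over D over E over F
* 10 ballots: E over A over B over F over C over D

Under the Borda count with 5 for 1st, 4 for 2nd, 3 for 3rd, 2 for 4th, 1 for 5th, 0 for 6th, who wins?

A: 7×2 + 9×4 + 8×5 + 10×4 = 130
B: 7×1 + 9×3 + 8×3 + 10×3 = 88
C: 7×0 + 9×5 + 8×4 + 10×1 = 87
D: 7×4 + 9×1 + 8×2 + 10×0 = 53
E: 7×5 + 9×2 + 8×1 + 10×5 = 111
F: 7×3 + 9×0 + 8×0 + 10×2 = 41

A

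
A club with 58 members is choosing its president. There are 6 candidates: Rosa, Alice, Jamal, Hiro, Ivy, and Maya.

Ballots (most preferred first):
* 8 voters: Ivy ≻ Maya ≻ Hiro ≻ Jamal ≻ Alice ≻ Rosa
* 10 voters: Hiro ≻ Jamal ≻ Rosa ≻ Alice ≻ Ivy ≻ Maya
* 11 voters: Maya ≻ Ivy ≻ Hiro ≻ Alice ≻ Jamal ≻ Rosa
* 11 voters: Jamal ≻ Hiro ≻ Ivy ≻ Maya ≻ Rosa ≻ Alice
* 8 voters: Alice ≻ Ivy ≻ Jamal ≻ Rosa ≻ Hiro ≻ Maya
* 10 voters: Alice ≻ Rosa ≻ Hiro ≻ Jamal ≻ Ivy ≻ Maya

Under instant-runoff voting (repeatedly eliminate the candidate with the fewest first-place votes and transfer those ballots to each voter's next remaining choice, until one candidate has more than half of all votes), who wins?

Jamal

Round 1: Rosa 0, Alice 18, Jamal 11, Hiro 10, Ivy 8, Maya 11. Rosa eliminated.
Round 2: Alice 18, Jamal 11, Hiro 10, Ivy 8, Maya 11. Ivy eliminated.
Round 3: Alice 18, Jamal 11, Hiro 10, Maya 19. Hiro eliminated.
Round 4: Alice 18, Jamal 21, Maya 19. Alice eliminated.
Round 5: Jamal 39, Maya 19. Jamal has a majority (≥30).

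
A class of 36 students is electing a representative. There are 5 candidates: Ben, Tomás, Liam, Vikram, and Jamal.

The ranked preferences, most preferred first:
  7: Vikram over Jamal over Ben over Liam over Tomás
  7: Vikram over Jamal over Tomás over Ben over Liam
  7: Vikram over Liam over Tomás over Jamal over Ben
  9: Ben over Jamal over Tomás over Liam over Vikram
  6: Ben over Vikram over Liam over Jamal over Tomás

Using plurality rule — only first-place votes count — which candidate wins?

First-place votes: Ben 15, Tomás 0, Liam 0, Vikram 21, Jamal 0.

Vikram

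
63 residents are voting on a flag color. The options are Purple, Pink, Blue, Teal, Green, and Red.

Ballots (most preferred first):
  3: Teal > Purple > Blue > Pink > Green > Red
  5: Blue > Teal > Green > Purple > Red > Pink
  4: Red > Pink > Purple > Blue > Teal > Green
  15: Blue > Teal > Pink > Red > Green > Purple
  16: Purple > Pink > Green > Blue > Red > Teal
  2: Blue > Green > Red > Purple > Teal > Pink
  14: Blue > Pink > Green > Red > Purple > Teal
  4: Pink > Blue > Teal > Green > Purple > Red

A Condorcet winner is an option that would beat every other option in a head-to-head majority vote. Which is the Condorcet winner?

Blue vs Purple: 40–23
Blue vs Pink: 39–24
Blue vs Teal: 60–3
Blue vs Green: 47–16
Blue vs Red: 59–4
Blue beats every other option.

Blue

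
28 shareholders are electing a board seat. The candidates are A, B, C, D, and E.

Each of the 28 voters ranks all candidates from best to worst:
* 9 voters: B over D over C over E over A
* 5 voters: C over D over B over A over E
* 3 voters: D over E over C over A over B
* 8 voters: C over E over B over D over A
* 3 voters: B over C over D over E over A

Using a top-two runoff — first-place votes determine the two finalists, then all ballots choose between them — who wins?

Round 1 first-place votes: A 0, B 12, C 13, D 3, E 0. C and B advance.
Runoff: C is ranked above B on 16 ballots, B above C on 12.

C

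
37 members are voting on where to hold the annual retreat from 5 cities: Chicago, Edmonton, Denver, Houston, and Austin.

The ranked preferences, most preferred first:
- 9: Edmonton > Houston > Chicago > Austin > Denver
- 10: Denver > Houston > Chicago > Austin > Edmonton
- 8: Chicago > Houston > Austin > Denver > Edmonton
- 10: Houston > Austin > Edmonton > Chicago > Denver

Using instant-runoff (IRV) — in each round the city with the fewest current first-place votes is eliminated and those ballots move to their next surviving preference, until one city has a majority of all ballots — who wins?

Houston

Round 1: Chicago 8, Edmonton 9, Denver 10, Houston 10, Austin 0. Austin eliminated.
Round 2: Chicago 8, Edmonton 9, Denver 10, Houston 10. Chicago eliminated.
Round 3: Edmonton 9, Denver 10, Houston 18. Edmonton eliminated.
Round 4: Denver 10, Houston 27. Houston has a majority (≥19).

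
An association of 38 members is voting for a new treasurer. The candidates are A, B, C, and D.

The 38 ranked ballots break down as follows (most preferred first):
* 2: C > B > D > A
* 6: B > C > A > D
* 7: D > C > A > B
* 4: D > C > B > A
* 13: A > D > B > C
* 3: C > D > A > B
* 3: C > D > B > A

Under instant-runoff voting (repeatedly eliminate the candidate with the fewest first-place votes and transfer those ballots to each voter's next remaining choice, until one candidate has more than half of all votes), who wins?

C

Round 1: A 13, B 6, C 8, D 11. B eliminated.
Round 2: A 13, C 14, D 11. D eliminated.
Round 3: A 13, C 25. C has a majority (≥20).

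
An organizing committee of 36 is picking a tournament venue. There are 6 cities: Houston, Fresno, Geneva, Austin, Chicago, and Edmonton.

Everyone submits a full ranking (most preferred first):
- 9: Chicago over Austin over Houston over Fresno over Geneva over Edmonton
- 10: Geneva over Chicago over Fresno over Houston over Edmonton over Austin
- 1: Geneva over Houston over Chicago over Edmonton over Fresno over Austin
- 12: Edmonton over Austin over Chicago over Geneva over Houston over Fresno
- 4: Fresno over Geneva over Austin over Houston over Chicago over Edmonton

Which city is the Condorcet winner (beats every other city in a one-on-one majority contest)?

Chicago

Chicago vs Houston: 31–5
Chicago vs Fresno: 32–4
Chicago vs Geneva: 21–15
Chicago vs Austin: 20–16
Chicago vs Edmonton: 24–12
Chicago beats every other city.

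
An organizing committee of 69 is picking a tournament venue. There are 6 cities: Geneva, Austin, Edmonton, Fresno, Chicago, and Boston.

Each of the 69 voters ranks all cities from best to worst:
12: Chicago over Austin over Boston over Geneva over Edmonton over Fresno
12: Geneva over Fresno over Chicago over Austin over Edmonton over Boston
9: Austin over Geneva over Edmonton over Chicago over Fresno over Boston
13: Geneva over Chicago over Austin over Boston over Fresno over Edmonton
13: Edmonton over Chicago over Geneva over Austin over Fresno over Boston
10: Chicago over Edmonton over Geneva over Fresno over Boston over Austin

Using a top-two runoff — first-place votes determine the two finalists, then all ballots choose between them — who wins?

Chicago

Round 1 first-place votes: Geneva 25, Austin 9, Edmonton 13, Fresno 0, Chicago 22, Boston 0. Geneva and Chicago advance.
Runoff: Geneva is ranked above Chicago on 34 ballots, Chicago above Geneva on 35.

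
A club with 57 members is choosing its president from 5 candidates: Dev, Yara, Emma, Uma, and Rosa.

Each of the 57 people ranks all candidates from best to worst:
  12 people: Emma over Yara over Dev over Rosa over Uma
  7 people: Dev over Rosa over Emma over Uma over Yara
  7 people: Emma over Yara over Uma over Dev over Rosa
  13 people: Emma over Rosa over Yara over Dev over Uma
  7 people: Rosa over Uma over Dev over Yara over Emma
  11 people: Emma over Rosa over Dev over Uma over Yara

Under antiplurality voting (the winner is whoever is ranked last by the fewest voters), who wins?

Dev

Last-place votes: Dev 0, Yara 18, Emma 7, Uma 25, Rosa 7.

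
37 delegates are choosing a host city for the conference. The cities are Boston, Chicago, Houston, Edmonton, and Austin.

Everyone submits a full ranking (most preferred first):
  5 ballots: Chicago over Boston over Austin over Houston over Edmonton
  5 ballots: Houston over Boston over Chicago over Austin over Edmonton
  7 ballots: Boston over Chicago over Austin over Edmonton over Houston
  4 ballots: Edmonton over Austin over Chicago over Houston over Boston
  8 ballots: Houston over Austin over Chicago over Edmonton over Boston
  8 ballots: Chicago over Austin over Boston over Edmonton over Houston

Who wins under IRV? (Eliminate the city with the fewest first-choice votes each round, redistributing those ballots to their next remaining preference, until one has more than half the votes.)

Round 1: Boston 7, Chicago 13, Houston 13, Edmonton 4, Austin 0. Austin eliminated.
Round 2: Boston 7, Chicago 13, Houston 13, Edmonton 4. Edmonton eliminated.
Round 3: Boston 7, Chicago 17, Houston 13. Boston eliminated.
Round 4: Chicago 24, Houston 13. Chicago has a majority (≥19).

Chicago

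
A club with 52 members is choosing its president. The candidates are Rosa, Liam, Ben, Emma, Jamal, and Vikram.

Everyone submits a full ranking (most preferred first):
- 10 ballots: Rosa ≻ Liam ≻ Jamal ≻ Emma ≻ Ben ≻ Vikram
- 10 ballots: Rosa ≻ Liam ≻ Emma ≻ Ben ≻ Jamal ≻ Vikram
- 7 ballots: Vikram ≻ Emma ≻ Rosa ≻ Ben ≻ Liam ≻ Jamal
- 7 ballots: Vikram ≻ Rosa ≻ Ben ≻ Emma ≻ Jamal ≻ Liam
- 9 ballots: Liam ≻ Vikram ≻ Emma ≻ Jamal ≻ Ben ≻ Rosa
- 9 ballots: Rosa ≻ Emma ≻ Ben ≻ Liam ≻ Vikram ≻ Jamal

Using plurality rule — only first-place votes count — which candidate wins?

Rosa

First-place votes: Rosa 29, Liam 9, Ben 0, Emma 0, Jamal 0, Vikram 14.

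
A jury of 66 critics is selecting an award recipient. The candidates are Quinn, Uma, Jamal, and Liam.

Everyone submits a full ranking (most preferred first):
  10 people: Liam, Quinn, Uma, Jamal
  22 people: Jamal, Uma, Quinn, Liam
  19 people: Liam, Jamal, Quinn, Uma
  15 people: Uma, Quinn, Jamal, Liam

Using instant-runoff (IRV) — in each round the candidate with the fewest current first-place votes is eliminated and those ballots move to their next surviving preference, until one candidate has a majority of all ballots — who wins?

Jamal

Round 1: Quinn 0, Uma 15, Jamal 22, Liam 29. Quinn eliminated.
Round 2: Uma 15, Jamal 22, Liam 29. Uma eliminated.
Round 3: Jamal 37, Liam 29. Jamal has a majority (≥34).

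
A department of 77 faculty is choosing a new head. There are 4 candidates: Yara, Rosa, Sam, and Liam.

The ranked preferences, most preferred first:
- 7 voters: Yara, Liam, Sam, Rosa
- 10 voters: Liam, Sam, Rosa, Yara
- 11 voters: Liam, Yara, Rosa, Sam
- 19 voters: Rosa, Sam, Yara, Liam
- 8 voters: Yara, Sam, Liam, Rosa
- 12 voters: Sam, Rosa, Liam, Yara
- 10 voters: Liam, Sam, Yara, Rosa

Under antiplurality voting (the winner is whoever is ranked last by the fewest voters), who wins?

Sam

Last-place votes: Yara 22, Rosa 25, Sam 11, Liam 19.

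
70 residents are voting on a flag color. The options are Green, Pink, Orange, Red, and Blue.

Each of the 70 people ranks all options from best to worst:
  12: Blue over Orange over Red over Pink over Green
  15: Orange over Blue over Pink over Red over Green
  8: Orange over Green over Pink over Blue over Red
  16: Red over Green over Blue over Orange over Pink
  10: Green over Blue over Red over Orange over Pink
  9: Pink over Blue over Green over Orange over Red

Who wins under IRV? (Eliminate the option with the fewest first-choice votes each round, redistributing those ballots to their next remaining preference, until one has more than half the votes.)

Round 1: Green 10, Pink 9, Orange 23, Red 16, Blue 12. Pink eliminated.
Round 2: Green 10, Orange 23, Red 16, Blue 21. Green eliminated.
Round 3: Orange 23, Red 16, Blue 31. Red eliminated.
Round 4: Orange 23, Blue 47. Blue has a majority (≥36).

Blue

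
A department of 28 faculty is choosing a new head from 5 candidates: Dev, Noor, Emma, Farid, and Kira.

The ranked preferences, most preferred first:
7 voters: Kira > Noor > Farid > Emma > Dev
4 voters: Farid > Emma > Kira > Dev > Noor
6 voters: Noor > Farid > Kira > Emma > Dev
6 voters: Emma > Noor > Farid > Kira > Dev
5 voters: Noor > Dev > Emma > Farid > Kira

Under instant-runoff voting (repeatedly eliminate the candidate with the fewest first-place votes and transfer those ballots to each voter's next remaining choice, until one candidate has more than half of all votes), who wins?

Noor

Round 1: Dev 0, Noor 11, Emma 6, Farid 4, Kira 7. Dev eliminated.
Round 2: Noor 11, Emma 6, Farid 4, Kira 7. Farid eliminated.
Round 3: Noor 11, Emma 10, Kira 7. Kira eliminated.
Round 4: Noor 18, Emma 10. Noor has a majority (≥15).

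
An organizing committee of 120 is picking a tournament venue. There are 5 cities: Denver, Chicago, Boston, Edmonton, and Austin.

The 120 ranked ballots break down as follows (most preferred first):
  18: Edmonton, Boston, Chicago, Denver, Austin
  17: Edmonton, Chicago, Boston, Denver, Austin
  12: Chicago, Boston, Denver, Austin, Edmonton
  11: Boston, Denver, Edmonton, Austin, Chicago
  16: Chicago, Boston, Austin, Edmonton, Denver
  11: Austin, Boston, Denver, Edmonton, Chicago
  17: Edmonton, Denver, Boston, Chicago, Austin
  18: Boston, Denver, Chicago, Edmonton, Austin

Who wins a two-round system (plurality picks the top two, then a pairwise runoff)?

Boston

Round 1 first-place votes: Denver 0, Chicago 28, Boston 29, Edmonton 52, Austin 11. Edmonton and Boston advance.
Runoff: Edmonton is ranked above Boston on 52 ballots, Boston above Edmonton on 68.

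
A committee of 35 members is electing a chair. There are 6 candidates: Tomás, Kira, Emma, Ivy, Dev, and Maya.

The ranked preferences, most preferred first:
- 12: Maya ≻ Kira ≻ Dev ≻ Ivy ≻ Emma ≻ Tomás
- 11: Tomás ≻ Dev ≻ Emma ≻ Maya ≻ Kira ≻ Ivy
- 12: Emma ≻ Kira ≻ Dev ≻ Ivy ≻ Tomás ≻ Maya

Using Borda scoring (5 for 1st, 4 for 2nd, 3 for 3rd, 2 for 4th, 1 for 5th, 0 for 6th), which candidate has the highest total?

Tomás: 12×0 + 11×5 + 12×1 = 67
Kira: 12×4 + 11×1 + 12×4 = 107
Emma: 12×1 + 11×3 + 12×5 = 105
Ivy: 12×2 + 11×0 + 12×2 = 48
Dev: 12×3 + 11×4 + 12×3 = 116
Maya: 12×5 + 11×2 + 12×0 = 82

Dev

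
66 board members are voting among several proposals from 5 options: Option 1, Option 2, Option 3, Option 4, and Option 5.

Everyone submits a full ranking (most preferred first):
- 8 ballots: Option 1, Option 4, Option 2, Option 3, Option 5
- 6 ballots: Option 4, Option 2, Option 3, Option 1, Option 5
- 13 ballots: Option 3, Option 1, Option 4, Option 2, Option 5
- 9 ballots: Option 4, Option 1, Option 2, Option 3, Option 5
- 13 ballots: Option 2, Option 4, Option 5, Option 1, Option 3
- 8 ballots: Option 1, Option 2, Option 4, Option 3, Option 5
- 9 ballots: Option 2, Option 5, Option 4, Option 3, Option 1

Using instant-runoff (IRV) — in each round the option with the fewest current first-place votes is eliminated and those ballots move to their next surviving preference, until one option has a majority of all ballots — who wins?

Round 1: Option 1 16, Option 2 22, Option 3 13, Option 4 15, Option 5 0. Option 5 eliminated.
Round 2: Option 1 16, Option 2 22, Option 3 13, Option 4 15. Option 3 eliminated.
Round 3: Option 1 29, Option 2 22, Option 4 15. Option 4 eliminated.
Round 4: Option 1 38, Option 2 28. Option 1 has a majority (≥34).

Option 1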